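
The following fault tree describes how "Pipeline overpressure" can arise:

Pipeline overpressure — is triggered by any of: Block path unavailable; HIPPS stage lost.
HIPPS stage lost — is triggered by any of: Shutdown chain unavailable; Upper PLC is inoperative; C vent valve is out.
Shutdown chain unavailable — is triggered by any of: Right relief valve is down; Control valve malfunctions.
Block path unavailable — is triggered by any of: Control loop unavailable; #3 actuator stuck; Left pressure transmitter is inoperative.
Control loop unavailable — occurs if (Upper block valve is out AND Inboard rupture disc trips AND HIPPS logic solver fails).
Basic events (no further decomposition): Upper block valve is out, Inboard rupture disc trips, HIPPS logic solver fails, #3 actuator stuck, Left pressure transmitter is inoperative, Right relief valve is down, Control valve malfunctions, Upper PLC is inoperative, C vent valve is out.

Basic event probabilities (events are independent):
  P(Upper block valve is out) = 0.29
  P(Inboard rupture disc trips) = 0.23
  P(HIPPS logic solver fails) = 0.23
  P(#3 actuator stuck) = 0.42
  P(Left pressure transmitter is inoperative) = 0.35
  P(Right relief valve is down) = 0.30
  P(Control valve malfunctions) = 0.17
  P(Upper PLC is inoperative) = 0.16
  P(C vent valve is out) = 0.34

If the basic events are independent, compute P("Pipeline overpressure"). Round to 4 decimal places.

P(Control loop unavailable) [AND] = 0.29 × 0.23 × 0.23 = 0.015341
P(Block path unavailable) [OR] = 1 − (1−0.015341) × (1−0.42) × (1−0.35) = 0.628784
P(Shutdown chain unavailable) [OR] = 1 − (1−0.30) × (1−0.17) = 0.419000
P(HIPPS stage lost) [OR] = 1 − (1−0.419000) × (1−0.16) × (1−0.34) = 0.677894
P(Pipeline overpressure) [OR] = 1 − (1−0.628784) × (1−0.677894) = 0.880429
Rounded to 4 decimal places: P(Pipeline overpressure) ≈ 0.8804.

0.8804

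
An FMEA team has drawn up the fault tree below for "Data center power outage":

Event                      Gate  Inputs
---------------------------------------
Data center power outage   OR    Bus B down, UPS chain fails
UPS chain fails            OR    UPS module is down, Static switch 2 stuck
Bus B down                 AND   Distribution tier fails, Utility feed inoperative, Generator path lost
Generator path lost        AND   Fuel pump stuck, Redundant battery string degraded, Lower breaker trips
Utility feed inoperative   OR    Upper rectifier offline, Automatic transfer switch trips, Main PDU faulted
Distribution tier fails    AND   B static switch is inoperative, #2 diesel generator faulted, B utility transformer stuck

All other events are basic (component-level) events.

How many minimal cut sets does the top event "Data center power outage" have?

5

Distribution tier fails [AND]: one cut set from each child combined → 1 × 1 × 1 = 1 cut set(s).
Utility feed inoperative [OR]: union of children's cut sets → 3 cut set(s).
Generator path lost [AND]: one cut set from each child combined → 1 × 1 × 1 = 1 cut set(s).
Bus B down [AND]: one cut set from each child combined → 1 × 3 × 1 = 3 cut set(s).
UPS chain fails [OR]: union of children's cut sets → 2 cut set(s).
Data center power outage [OR]: union of children's cut sets → 5 cut set(s).
Minimal cut sets: {#2 diesel generator faulted, B static switch is inoperative, B utility transformer stuck, Fuel pump stuck, Lower breaker trips, Redundant battery string degraded, Upper rectifier offline}; {#2 diesel generator faulted, Automatic transfer switch trips, B static switch is inoperative, B utility transformer stuck, Fuel pump stuck, Lower breaker trips, Redundant battery string degraded}; {#2 diesel generator faulted, B static switch is inoperative, B utility transformer stuck, Fuel pump stuck, Lower breaker trips, Main PDU faulted, Redundant battery string degraded}; {UPS module is down}; {Static switch 2 stuck}.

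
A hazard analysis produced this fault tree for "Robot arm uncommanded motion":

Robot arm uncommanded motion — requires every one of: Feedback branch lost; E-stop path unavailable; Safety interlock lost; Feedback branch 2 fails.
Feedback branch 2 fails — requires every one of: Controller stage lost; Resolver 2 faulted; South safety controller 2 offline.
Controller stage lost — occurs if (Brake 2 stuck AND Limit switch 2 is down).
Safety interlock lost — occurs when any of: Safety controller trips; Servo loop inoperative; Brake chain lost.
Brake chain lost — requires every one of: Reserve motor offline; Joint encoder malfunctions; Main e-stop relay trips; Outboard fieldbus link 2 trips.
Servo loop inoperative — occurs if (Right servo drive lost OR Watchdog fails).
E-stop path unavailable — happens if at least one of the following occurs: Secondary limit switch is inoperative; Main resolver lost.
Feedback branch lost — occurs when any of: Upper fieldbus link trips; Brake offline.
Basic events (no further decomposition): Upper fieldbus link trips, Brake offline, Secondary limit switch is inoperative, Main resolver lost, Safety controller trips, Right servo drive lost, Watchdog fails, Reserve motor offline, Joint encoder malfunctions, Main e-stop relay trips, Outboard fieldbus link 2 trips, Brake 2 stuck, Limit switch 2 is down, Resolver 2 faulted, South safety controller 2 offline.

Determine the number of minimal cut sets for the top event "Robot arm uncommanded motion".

Feedback branch lost [OR]: union of children's cut sets → 2 cut set(s).
E-stop path unavailable [OR]: union of children's cut sets → 2 cut set(s).
Servo loop inoperative [OR]: union of children's cut sets → 2 cut set(s).
Brake chain lost [AND]: one cut set from each child combined → 1 × 1 × 1 × 1 = 1 cut set(s).
Safety interlock lost [OR]: union of children's cut sets → 4 cut set(s).
Controller stage lost [AND]: one cut set from each child combined → 1 × 1 = 1 cut set(s).
Feedback branch 2 fails [AND]: one cut set from each child combined → 1 × 1 × 1 = 1 cut set(s).
Robot arm uncommanded motion [AND]: one cut set from each child combined → 2 × 2 × 4 × 1 = 16 cut set(s).

16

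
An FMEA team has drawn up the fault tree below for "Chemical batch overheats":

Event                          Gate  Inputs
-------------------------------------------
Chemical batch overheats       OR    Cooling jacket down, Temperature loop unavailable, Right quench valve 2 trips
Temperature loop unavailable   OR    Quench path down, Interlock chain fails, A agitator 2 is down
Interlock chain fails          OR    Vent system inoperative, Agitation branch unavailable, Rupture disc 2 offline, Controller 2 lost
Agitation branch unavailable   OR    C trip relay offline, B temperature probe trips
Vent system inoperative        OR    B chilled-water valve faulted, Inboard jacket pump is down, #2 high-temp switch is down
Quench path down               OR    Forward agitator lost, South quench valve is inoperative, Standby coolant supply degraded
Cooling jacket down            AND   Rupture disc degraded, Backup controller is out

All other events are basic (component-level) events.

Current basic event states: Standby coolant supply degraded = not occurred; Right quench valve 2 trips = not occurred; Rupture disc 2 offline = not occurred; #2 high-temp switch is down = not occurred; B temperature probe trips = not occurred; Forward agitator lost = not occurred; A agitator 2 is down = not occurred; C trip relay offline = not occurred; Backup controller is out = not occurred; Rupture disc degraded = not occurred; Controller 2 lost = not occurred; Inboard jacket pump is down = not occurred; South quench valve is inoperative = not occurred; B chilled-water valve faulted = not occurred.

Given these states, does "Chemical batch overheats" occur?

Cooling jacket down [AND]: Rupture disc degraded=not, Backup controller is out=not → not all inputs occur → does not occur.
Quench path down [OR]: Forward agitator lost=not, South quench valve is inoperative=not, Standby coolant supply degraded=not → no input occurs → does not occur.
Vent system inoperative [OR]: B chilled-water valve faulted=not, Inboard jacket pump is down=not, #2 high-temp switch is down=not → no input occurs → does not occur.
Agitation branch unavailable [OR]: C trip relay offline=not, B temperature probe trips=not → no input occurs → does not occur.
Interlock chain fails [OR]: Vent system inoperative=not, Agitation branch unavailable=not, Rupture disc 2 offline=not, Controller 2 lost=not → no input occurs → does not occur.
Temperature loop unavailable [OR]: Quench path down=not, Interlock chain fails=not, A agitator 2 is down=not → no input occurs → does not occur.
Chemical batch overheats [OR]: Cooling jacket down=not, Temperature loop unavailable=not, Right quench valve 2 trips=not → no input occurs → does not occur.

No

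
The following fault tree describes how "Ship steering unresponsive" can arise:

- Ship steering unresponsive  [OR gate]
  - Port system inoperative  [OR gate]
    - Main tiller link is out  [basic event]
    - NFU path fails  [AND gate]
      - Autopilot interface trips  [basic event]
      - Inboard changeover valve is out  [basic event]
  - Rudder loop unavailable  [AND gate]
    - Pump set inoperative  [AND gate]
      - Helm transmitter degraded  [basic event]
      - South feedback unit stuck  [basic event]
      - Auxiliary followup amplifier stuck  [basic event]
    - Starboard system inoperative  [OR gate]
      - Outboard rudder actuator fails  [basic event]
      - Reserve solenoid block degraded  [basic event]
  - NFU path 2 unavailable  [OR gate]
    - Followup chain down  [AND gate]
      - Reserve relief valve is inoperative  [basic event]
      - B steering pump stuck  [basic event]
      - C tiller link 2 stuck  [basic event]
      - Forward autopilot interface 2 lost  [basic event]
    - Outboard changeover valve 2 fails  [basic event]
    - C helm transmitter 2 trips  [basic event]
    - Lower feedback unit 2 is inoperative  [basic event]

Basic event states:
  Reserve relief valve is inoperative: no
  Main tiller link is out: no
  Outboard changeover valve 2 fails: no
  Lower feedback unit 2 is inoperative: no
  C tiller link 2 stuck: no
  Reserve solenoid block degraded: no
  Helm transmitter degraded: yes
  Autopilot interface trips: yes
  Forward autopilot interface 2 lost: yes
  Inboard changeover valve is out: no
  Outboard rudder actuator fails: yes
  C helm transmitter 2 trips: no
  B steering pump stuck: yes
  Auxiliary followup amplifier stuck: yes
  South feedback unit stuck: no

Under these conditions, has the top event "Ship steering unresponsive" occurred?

NFU path fails [AND]: Autopilot interface trips=occurs, Inboard changeover valve is out=not → not all inputs occur → does not occur.
Port system inoperative [OR]: Main tiller link is out=not, NFU path fails=not → no input occurs → does not occur.
Pump set inoperative [AND]: Helm transmitter degraded=occurs, South feedback unit stuck=not, Auxiliary followup amplifier stuck=occurs → not all inputs occur → does not occur.
Starboard system inoperative [OR]: Outboard rudder actuator fails=occurs, Reserve solenoid block degraded=not → at least one input occurs → occurs.
Rudder loop unavailable [AND]: Pump set inoperative=not, Starboard system inoperative=occurs → not all inputs occur → does not occur.
Followup chain down [AND]: Reserve relief valve is inoperative=not, B steering pump stuck=occurs, C tiller link 2 stuck=not, Forward autopilot interface 2 lost=occurs → not all inputs occur → does not occur.
NFU path 2 unavailable [OR]: Followup chain down=not, Outboard changeover valve 2 fails=not, C helm transmitter 2 trips=not, Lower feedback unit 2 is inoperative=not → no input occurs → does not occur.
Ship steering unresponsive [OR]: Port system inoperative=not, Rudder loop unavailable=not, NFU path 2 unavailable=not → no input occurs → does not occur.

No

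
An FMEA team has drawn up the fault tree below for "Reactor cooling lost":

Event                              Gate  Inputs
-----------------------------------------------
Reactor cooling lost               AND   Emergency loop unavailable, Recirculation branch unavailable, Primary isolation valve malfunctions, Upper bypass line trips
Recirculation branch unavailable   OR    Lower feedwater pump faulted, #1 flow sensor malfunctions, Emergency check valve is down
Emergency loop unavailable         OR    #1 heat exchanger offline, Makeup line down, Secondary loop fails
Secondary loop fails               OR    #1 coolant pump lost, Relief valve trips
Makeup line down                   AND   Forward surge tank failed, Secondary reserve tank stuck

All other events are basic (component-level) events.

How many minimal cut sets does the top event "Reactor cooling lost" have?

Makeup line down [AND]: one cut set from each child combined → 1 × 1 = 1 cut set(s).
Secondary loop fails [OR]: union of children's cut sets → 2 cut set(s).
Emergency loop unavailable [OR]: union of children's cut sets → 4 cut set(s).
Recirculation branch unavailable [OR]: union of children's cut sets → 3 cut set(s).
Reactor cooling lost [AND]: one cut set from each child combined → 4 × 3 × 1 × 1 = 12 cut set(s).

12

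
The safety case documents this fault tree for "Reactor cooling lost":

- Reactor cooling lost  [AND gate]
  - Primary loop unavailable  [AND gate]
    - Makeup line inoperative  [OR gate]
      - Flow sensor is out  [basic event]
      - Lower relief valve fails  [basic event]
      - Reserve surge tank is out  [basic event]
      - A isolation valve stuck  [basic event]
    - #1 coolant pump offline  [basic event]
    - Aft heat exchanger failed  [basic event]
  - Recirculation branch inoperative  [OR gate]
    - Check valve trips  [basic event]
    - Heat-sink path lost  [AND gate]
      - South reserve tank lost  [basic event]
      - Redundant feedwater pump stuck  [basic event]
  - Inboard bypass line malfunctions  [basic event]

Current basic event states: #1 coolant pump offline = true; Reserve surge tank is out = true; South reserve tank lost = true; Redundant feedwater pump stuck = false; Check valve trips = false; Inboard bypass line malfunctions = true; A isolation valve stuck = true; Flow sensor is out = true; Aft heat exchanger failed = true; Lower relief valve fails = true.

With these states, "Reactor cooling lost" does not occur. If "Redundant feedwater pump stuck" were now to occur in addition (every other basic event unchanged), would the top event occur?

Yes

Counterfactual: set "Redundant feedwater pump stuck" to occurred.
Makeup line inoperative [OR]: Flow sensor is out=occurs, Lower relief valve fails=occurs, Reserve surge tank is out=occurs, A isolation valve stuck=occurs → at least one input occurs → occurs.
Primary loop unavailable [AND]: Makeup line inoperative=occurs, #1 coolant pump offline=occurs, Aft heat exchanger failed=occurs → all inputs occur → occurs.
Heat-sink path lost [AND]: South reserve tank lost=occurs, Redundant feedwater pump stuck=occurs → all inputs occur → occurs.
Recirculation branch inoperative [OR]: Check valve trips=not, Heat-sink path lost=occurs → at least one input occurs → occurs.
Reactor cooling lost [AND]: Primary loop unavailable=occurs, Recirculation branch inoperative=occurs, Inboard bypass line malfunctions=occurs → all inputs occur → occurs.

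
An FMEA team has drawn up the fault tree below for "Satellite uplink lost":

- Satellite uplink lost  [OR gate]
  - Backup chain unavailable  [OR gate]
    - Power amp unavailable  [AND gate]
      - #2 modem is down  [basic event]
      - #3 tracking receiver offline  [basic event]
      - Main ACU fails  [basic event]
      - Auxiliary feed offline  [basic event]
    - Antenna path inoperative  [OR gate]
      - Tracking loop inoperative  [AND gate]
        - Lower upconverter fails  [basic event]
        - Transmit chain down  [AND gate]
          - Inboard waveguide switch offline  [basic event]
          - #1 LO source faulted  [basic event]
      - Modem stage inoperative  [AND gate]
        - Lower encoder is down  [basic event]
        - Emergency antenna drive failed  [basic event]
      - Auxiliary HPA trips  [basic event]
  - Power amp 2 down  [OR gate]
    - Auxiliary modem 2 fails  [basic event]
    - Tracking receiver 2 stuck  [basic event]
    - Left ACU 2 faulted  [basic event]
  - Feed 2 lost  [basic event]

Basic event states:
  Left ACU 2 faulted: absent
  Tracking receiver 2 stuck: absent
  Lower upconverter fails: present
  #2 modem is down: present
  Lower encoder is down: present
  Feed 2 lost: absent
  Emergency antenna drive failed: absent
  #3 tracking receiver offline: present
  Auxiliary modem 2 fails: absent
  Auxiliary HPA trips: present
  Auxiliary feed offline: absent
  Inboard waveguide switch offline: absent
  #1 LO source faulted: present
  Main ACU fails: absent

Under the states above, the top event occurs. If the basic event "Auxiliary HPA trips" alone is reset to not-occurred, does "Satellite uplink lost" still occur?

No

Counterfactual: set "Auxiliary HPA trips" to not occurred.
Power amp unavailable [AND]: #2 modem is down=occurs, #3 tracking receiver offline=occurs, Main ACU fails=not, Auxiliary feed offline=not → not all inputs occur → does not occur.
Transmit chain down [AND]: Inboard waveguide switch offline=not, #1 LO source faulted=occurs → not all inputs occur → does not occur.
Tracking loop inoperative [AND]: Lower upconverter fails=occurs, Transmit chain down=not → not all inputs occur → does not occur.
Modem stage inoperative [AND]: Lower encoder is down=occurs, Emergency antenna drive failed=not → not all inputs occur → does not occur.
Antenna path inoperative [OR]: Tracking loop inoperative=not, Modem stage inoperative=not, Auxiliary HPA trips=not → no input occurs → does not occur.
Backup chain unavailable [OR]: Power amp unavailable=not, Antenna path inoperative=not → no input occurs → does not occur.
Power amp 2 down [OR]: Auxiliary modem 2 fails=not, Tracking receiver 2 stuck=not, Left ACU 2 faulted=not → no input occurs → does not occur.
Satellite uplink lost [OR]: Backup chain unavailable=not, Power amp 2 down=not, Feed 2 lost=not → no input occurs → does not occur.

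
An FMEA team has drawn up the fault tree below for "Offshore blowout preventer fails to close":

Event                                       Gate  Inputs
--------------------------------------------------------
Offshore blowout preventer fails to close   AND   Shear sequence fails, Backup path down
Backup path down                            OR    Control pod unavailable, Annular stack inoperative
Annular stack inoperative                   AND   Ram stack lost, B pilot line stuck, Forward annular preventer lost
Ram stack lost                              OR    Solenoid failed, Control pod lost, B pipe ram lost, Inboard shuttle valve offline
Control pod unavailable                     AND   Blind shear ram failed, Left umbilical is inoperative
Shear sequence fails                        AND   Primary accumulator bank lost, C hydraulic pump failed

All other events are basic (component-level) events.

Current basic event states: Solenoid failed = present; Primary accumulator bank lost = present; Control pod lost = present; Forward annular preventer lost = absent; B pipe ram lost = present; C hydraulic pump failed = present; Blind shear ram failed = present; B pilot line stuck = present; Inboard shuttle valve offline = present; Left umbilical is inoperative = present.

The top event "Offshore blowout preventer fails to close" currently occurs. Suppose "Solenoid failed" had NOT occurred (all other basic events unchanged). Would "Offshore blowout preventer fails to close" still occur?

Counterfactual: set "Solenoid failed" to not occurred.
Shear sequence fails [AND]: Primary accumulator bank lost=occurs, C hydraulic pump failed=occurs → all inputs occur → occurs.
Control pod unavailable [AND]: Blind shear ram failed=occurs, Left umbilical is inoperative=occurs → all inputs occur → occurs.
Ram stack lost [OR]: Solenoid failed=not, Control pod lost=occurs, B pipe ram lost=occurs, Inboard shuttle valve offline=occurs → at least one input occurs → occurs.
Annular stack inoperative [AND]: Ram stack lost=occurs, B pilot line stuck=occurs, Forward annular preventer lost=not → not all inputs occur → does not occur.
Backup path down [OR]: Control pod unavailable=occurs, Annular stack inoperative=not → at least one input occurs → occurs.
Offshore blowout preventer fails to close [AND]: Shear sequence fails=occurs, Backup path down=occurs → all inputs occur → occurs.

Yes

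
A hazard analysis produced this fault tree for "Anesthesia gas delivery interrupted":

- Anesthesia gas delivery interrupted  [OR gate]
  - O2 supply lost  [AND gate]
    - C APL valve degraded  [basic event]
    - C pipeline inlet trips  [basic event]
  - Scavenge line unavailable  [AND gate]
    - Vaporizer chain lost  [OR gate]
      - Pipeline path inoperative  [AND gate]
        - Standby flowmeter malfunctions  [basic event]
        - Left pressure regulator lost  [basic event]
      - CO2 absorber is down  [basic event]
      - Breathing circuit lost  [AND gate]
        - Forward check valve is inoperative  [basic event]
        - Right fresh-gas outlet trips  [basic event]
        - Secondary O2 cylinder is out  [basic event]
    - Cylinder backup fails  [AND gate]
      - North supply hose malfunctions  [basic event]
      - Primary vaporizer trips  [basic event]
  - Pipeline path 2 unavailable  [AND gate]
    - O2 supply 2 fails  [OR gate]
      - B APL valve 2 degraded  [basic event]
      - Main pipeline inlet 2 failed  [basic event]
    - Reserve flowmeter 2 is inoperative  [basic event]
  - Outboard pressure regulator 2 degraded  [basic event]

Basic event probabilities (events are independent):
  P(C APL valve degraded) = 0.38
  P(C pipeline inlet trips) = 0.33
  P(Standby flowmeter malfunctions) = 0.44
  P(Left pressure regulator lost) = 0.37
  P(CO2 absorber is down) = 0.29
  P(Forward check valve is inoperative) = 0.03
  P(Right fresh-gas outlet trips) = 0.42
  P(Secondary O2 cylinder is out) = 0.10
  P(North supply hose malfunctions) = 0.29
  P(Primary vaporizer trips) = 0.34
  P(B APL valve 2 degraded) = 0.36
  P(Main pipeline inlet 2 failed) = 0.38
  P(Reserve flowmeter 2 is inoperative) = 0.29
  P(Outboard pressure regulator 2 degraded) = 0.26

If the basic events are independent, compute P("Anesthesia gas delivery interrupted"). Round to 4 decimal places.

P(O2 supply lost) [AND] = 0.38 × 0.33 = 0.125400
P(Pipeline path inoperative) [AND] = 0.44 × 0.37 = 0.162800
P(Breathing circuit lost) [AND] = 0.03 × 0.42 × 0.10 = 0.001260
P(Vaporizer chain lost) [OR] = 1 − (1−0.162800) × (1−0.29) × (1−0.001260) = 0.406337
P(Cylinder backup fails) [AND] = 0.29 × 0.34 = 0.098600
P(Scavenge line unavailable) [AND] = 0.406337 × 0.098600 = 0.040065
P(O2 supply 2 fails) [OR] = 1 − (1−0.36) × (1−0.38) = 0.603200
P(Pipeline path 2 unavailable) [AND] = 0.603200 × 0.29 = 0.174928
P(Anesthesia gas delivery interrupted) [OR] = 1 − (1−0.125400) × (1−0.040065) × (1−0.174928) × (1−0.26) = 0.487404
Rounded to 4 decimal places: P(Anesthesia gas delivery interrupted) ≈ 0.4874.

0.4874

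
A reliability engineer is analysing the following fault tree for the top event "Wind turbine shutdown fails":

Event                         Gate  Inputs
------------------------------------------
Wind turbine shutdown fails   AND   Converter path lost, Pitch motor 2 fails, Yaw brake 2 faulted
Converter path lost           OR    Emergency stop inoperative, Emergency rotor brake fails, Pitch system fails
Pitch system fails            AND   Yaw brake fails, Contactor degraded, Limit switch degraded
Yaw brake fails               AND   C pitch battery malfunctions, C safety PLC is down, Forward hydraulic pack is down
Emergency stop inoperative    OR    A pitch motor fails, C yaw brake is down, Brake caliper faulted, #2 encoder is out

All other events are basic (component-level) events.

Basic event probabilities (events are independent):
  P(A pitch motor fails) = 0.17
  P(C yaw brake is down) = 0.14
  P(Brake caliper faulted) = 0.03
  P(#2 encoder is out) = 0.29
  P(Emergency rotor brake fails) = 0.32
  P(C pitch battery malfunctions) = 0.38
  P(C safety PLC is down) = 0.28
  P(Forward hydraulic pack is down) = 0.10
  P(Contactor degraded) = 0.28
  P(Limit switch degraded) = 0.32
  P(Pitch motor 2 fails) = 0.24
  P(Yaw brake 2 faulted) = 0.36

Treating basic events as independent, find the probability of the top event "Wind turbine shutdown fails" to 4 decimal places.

P(Emergency stop inoperative) [OR] = 1 − (1−0.17) × (1−0.14) × (1−0.03) × (1−0.29) = 0.508406
P(Yaw brake fails) [AND] = 0.38 × 0.28 × 0.10 = 0.010640
P(Pitch system fails) [AND] = 0.010640 × 0.28 × 0.32 = 0.000953
P(Converter path lost) [OR] = 1 − (1−0.508406) × (1−0.32) × (1−0.000953) = 0.666035
P(Wind turbine shutdown fails) [AND] = 0.666035 × 0.24 × 0.36 = 0.057545
Rounded to 4 decimal places: P(Wind turbine shutdown fails) ≈ 0.0575.

0.0575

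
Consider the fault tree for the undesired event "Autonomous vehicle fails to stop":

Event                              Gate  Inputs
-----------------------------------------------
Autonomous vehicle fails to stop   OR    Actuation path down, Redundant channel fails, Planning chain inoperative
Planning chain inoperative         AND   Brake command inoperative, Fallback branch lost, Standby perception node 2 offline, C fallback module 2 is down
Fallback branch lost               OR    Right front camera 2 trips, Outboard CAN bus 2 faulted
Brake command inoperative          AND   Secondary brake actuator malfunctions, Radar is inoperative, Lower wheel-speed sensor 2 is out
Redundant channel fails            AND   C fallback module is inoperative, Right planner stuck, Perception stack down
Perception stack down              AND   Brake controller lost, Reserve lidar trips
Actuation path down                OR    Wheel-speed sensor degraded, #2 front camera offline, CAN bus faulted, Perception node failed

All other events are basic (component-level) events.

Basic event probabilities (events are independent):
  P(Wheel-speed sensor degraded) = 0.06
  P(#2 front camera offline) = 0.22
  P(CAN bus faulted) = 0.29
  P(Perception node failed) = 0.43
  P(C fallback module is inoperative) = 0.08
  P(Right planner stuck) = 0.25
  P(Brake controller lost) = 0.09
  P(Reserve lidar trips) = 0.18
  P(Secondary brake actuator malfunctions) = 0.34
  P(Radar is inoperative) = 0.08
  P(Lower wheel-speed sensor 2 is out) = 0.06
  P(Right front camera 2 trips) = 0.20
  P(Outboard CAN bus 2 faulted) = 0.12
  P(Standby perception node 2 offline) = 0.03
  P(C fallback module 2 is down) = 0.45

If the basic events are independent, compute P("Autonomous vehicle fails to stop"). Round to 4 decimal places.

P(Actuation path down) [OR] = 1 − (1−0.06) × (1−0.22) × (1−0.29) × (1−0.43) = 0.703274
P(Perception stack down) [AND] = 0.09 × 0.18 = 0.016200
P(Redundant channel fails) [AND] = 0.08 × 0.25 × 0.016200 = 0.000324
P(Brake command inoperative) [AND] = 0.34 × 0.08 × 0.06 = 0.001632
P(Fallback branch lost) [OR] = 1 − (1−0.20) × (1−0.12) = 0.296000
P(Planning chain inoperative) [AND] = 0.001632 × 0.296000 × 0.03 × 0.45 = 0.000007
P(Autonomous vehicle fails to stop) [OR] = 1 − (1−0.703274) × (1−0.000324) × (1−0.000007) = 0.703372
Rounded to 4 decimal places: P(Autonomous vehicle fails to stop) ≈ 0.7034.

0.7034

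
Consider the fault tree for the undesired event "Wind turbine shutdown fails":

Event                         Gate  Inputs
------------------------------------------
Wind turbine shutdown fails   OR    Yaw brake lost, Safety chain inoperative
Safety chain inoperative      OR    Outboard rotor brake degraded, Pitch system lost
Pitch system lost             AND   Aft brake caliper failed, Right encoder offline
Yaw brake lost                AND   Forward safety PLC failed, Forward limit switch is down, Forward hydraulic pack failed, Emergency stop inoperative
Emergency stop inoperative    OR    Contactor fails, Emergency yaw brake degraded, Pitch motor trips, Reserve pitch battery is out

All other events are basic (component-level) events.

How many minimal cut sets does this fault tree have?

Emergency stop inoperative [OR]: union of children's cut sets → 4 cut set(s).
Yaw brake lost [AND]: one cut set from each child combined → 1 × 1 × 1 × 4 = 4 cut set(s).
Pitch system lost [AND]: one cut set from each child combined → 1 × 1 = 1 cut set(s).
Safety chain inoperative [OR]: union of children's cut sets → 2 cut set(s).
Wind turbine shutdown fails [OR]: union of children's cut sets → 6 cut set(s).
Minimal cut sets: {Contactor fails, Forward hydraulic pack failed, Forward limit switch is down, Forward safety PLC failed}; {Emergency yaw brake degraded, Forward hydraulic pack failed, Forward limit switch is down, Forward safety PLC failed}; {Forward hydraulic pack failed, Forward limit switch is down, Forward safety PLC failed, Pitch motor trips}; {Forward hydraulic pack failed, Forward limit switch is down, Forward safety PLC failed, Reserve pitch battery is out}; {Outboard rotor brake degraded}; {Aft brake caliper failed, Right encoder offline}.

6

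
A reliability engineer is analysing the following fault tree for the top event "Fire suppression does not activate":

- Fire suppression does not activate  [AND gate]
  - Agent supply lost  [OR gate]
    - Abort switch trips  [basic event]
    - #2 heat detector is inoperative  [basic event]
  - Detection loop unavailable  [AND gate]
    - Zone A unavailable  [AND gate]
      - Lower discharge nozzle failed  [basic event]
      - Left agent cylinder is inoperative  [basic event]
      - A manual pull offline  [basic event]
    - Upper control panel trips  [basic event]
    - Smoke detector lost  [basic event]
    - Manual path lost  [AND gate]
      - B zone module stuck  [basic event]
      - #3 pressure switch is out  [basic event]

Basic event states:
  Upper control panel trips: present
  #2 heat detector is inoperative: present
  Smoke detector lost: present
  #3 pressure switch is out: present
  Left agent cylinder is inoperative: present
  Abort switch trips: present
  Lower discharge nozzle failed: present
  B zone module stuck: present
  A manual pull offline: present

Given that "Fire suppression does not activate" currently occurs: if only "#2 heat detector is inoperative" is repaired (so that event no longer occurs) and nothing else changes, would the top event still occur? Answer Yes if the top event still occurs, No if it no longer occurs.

Yes

Counterfactual: set "#2 heat detector is inoperative" to not occurred.
Agent supply lost [OR]: Abort switch trips=occurs, #2 heat detector is inoperative=not → at least one input occurs → occurs.
Zone A unavailable [AND]: Lower discharge nozzle failed=occurs, Left agent cylinder is inoperative=occurs, A manual pull offline=occurs → all inputs occur → occurs.
Manual path lost [AND]: B zone module stuck=occurs, #3 pressure switch is out=occurs → all inputs occur → occurs.
Detection loop unavailable [AND]: Zone A unavailable=occurs, Upper control panel trips=occurs, Smoke detector lost=occurs, Manual path lost=occurs → all inputs occur → occurs.
Fire suppression does not activate [AND]: Agent supply lost=occurs, Detection loop unavailable=occurs → all inputs occur → occurs.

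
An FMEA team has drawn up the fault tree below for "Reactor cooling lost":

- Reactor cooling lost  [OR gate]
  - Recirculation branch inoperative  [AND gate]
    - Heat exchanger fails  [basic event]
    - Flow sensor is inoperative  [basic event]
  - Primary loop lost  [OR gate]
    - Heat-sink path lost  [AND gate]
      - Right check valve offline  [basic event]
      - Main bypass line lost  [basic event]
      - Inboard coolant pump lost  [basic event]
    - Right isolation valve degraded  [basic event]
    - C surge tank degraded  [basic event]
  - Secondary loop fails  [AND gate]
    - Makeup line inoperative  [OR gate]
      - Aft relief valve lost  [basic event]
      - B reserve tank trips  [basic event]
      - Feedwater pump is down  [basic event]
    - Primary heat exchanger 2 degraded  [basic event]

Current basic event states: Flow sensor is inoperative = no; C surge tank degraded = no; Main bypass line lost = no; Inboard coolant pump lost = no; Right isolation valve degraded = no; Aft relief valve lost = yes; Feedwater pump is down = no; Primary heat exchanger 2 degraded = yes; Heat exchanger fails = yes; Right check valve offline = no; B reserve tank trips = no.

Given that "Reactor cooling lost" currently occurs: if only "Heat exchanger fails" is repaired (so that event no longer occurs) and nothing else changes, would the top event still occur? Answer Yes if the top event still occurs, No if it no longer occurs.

Yes

Counterfactual: set "Heat exchanger fails" to not occurred.
Recirculation branch inoperative [AND]: Heat exchanger fails=not, Flow sensor is inoperative=not → not all inputs occur → does not occur.
Heat-sink path lost [AND]: Right check valve offline=not, Main bypass line lost=not, Inboard coolant pump lost=not → not all inputs occur → does not occur.
Primary loop lost [OR]: Heat-sink path lost=not, Right isolation valve degraded=not, C surge tank degraded=not → no input occurs → does not occur.
Makeup line inoperative [OR]: Aft relief valve lost=occurs, B reserve tank trips=not, Feedwater pump is down=not → at least one input occurs → occurs.
Secondary loop fails [AND]: Makeup line inoperative=occurs, Primary heat exchanger 2 degraded=occurs → all inputs occur → occurs.
Reactor cooling lost [OR]: Recirculation branch inoperative=not, Primary loop lost=not, Secondary loop fails=occurs → at least one input occurs → occurs.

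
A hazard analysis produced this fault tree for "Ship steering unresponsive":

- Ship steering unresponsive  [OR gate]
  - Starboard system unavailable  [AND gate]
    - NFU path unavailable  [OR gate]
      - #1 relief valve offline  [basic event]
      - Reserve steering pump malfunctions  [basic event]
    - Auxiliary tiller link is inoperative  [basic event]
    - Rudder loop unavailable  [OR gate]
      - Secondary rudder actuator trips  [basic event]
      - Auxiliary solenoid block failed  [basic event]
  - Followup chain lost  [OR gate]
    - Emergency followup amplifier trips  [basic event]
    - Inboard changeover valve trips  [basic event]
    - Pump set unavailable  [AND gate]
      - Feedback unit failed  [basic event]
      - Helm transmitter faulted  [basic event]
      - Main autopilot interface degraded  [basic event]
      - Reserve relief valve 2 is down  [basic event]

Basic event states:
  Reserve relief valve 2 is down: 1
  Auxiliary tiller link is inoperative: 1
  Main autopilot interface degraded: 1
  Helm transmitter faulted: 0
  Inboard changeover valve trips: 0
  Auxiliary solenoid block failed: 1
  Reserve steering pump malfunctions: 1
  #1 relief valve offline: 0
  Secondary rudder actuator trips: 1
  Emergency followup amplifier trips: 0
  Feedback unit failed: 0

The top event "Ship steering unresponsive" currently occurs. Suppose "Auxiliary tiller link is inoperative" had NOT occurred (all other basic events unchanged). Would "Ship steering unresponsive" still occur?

No

Counterfactual: set "Auxiliary tiller link is inoperative" to not occurred.
NFU path unavailable [OR]: #1 relief valve offline=not, Reserve steering pump malfunctions=occurs → at least one input occurs → occurs.
Rudder loop unavailable [OR]: Secondary rudder actuator trips=occurs, Auxiliary solenoid block failed=occurs → at least one input occurs → occurs.
Starboard system unavailable [AND]: NFU path unavailable=occurs, Auxiliary tiller link is inoperative=not, Rudder loop unavailable=occurs → not all inputs occur → does not occur.
Pump set unavailable [AND]: Feedback unit failed=not, Helm transmitter faulted=not, Main autopilot interface degraded=occurs, Reserve relief valve 2 is down=occurs → not all inputs occur → does not occur.
Followup chain lost [OR]: Emergency followup amplifier trips=not, Inboard changeover valve trips=not, Pump set unavailable=not → no input occurs → does not occur.
Ship steering unresponsive [OR]: Starboard system unavailable=not, Followup chain lost=not → no input occurs → does not occur.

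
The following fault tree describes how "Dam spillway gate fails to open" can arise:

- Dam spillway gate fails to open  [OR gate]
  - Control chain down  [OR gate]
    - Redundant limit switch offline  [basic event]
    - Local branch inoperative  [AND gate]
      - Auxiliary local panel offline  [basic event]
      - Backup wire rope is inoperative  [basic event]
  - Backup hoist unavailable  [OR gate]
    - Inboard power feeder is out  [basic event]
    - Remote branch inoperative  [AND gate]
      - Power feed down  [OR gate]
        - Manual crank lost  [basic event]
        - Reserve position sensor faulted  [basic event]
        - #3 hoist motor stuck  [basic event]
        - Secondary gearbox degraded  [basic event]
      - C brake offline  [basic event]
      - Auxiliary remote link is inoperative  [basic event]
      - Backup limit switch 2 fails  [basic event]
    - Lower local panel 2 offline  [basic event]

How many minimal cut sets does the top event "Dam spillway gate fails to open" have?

Local branch inoperative [AND]: one cut set from each child combined → 1 × 1 = 1 cut set(s).
Control chain down [OR]: union of children's cut sets → 2 cut set(s).
Power feed down [OR]: union of children's cut sets → 4 cut set(s).
Remote branch inoperative [AND]: one cut set from each child combined → 4 × 1 × 1 × 1 = 4 cut set(s).
Backup hoist unavailable [OR]: union of children's cut sets → 6 cut set(s).
Dam spillway gate fails to open [OR]: union of children's cut sets → 8 cut set(s).
Minimal cut sets: {Redundant limit switch offline}; {Auxiliary local panel offline, Backup wire rope is inoperative}; {Inboard power feeder is out}; {Auxiliary remote link is inoperative, Backup limit switch 2 fails, C brake offline, Manual crank lost}; {Auxiliary remote link is inoperative, Backup limit switch 2 fails, C brake offline, Reserve position sensor faulted}; {#3 hoist motor stuck, Auxiliary remote link is inoperative, Backup limit switch 2 fails, C brake offline}; {Auxiliary remote link is inoperative, Backup limit switch 2 fails, C brake offline, Secondary gearbox degraded}; {Lower local panel 2 offline}.

8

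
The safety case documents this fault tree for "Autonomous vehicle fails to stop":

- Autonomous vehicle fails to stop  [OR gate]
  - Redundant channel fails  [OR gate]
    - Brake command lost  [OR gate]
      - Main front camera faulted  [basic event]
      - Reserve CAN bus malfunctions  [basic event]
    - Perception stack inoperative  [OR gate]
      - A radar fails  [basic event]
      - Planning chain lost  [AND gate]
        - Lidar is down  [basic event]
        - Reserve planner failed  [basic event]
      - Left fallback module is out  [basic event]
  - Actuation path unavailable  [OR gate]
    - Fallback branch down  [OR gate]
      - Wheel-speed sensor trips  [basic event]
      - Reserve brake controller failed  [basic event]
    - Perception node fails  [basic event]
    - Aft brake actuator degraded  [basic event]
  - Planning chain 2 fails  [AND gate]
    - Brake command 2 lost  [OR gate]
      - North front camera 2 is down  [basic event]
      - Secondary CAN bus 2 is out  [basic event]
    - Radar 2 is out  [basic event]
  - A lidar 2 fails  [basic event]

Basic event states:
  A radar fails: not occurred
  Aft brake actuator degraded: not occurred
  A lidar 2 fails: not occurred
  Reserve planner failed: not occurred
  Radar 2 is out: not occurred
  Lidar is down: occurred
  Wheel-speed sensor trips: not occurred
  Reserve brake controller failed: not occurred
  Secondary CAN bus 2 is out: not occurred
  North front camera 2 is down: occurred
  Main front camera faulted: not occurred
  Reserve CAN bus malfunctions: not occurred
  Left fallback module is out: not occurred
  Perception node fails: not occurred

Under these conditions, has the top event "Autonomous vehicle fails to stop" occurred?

No

Brake command lost [OR]: Main front camera faulted=not, Reserve CAN bus malfunctions=not → no input occurs → does not occur.
Planning chain lost [AND]: Lidar is down=occurs, Reserve planner failed=not → not all inputs occur → does not occur.
Perception stack inoperative [OR]: A radar fails=not, Planning chain lost=not, Left fallback module is out=not → no input occurs → does not occur.
Redundant channel fails [OR]: Brake command lost=not, Perception stack inoperative=not → no input occurs → does not occur.
Fallback branch down [OR]: Wheel-speed sensor trips=not, Reserve brake controller failed=not → no input occurs → does not occur.
Actuation path unavailable [OR]: Fallback branch down=not, Perception node fails=not, Aft brake actuator degraded=not → no input occurs → does not occur.
Brake command 2 lost [OR]: North front camera 2 is down=occurs, Secondary CAN bus 2 is out=not → at least one input occurs → occurs.
Planning chain 2 fails [AND]: Brake command 2 lost=occurs, Radar 2 is out=not → not all inputs occur → does not occur.
Autonomous vehicle fails to stop [OR]: Redundant channel fails=not, Actuation path unavailable=not, Planning chain 2 fails=not, A lidar 2 fails=not → no input occurs → does not occur.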